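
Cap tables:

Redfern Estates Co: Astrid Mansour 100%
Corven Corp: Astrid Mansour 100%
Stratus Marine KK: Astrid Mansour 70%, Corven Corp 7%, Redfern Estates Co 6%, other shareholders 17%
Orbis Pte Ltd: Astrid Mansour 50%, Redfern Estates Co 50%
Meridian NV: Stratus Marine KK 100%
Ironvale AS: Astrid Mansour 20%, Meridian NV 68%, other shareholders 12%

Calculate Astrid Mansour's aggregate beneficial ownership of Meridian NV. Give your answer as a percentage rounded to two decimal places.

83.00%

Astrid reaches Meridian along 3 paths.
Via Stratus: 70% × 100% = 70%.
Via Corven → Stratus: 100% × 7% × 100% = 7%.
Via Redfern → Stratus: 100% × 6% × 100% = 6%.
Total: 70% + 7% + 6% = 83%.
Rounded: 83.00%.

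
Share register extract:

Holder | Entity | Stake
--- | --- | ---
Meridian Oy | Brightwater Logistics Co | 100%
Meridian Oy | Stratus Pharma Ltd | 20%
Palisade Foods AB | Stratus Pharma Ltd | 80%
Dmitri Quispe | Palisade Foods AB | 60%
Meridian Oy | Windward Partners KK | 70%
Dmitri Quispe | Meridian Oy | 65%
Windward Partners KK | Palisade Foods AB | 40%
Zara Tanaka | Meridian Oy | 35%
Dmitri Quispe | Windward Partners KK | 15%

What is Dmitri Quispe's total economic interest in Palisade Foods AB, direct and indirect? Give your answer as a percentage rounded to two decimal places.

Dmitri reaches Palisade along 3 paths.
Direct stake: 60% = 60%.
Via Windward: 15% × 40% = 6%.
Via Meridian → Windward: 65% × 70% × 40% = 18.2%.
Total: 60% + 6% + 18.2% = 84.2%.
Rounded: 84.20%.

84.20%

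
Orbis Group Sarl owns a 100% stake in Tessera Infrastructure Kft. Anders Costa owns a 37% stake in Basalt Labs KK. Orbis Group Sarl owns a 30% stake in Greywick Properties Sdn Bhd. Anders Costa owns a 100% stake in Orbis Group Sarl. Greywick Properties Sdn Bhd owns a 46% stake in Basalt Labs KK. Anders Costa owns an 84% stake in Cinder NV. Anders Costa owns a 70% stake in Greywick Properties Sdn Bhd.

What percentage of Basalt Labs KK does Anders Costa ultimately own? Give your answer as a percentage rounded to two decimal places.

83.00%

Anders reaches Basalt along 3 paths.
Direct stake: 37% = 37%.
Via Greywick: 70% × 46% = 32.2%.
Via Orbis → Greywick: 100% × 30% × 46% = 13.8%.
Total: 37% + 32.2% + 13.8% = 83%.
Rounded: 83.00%.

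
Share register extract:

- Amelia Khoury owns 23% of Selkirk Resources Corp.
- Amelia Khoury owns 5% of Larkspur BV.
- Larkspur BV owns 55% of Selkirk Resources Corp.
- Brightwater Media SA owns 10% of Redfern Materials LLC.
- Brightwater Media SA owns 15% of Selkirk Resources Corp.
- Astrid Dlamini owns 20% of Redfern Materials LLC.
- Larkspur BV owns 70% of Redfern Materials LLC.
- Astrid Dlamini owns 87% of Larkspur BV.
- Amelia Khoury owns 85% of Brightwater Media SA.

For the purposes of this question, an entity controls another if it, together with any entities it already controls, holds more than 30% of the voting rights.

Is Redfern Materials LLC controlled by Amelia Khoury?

Amelia holds 85% of Brightwater, so Amelia controls Brightwater.
Brightwater and Amelia together hold 15% + 23% = 38% of Selkirk, so Amelia controls Selkirk.
In Redfern, Amelia's side holds only 10%, not > 30%.
So Amelia does not control Redfern.

No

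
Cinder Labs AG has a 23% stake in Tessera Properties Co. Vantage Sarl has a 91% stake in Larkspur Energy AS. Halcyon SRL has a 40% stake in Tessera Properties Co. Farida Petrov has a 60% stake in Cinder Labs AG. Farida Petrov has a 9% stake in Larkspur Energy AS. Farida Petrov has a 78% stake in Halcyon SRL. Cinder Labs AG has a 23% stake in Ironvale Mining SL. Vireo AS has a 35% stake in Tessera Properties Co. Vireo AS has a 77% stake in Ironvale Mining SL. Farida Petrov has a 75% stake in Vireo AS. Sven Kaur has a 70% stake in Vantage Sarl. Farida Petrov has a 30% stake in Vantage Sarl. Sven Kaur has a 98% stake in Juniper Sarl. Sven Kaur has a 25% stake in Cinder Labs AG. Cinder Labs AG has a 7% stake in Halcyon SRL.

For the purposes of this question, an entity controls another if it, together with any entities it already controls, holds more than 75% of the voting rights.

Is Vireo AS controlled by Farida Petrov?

Farida holds 78% of Halcyon, so Farida controls Halcyon.
In Vireo, Farida's side holds only 75%, not > 75%.
So Farida does not control Vireo.

No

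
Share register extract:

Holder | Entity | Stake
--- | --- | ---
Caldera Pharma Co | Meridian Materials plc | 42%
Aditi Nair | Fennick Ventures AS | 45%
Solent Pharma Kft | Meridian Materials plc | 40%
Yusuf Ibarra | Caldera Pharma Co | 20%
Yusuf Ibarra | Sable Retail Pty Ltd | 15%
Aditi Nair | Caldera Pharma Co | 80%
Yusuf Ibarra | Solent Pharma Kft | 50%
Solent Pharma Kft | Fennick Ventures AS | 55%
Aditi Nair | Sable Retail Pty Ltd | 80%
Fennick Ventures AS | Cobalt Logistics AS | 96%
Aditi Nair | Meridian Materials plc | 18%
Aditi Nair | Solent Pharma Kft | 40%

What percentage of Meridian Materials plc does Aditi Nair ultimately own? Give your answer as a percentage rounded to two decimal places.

67.60%

Aditi reaches Meridian along 3 paths.
Via Solent: 40% × 40% = 16%.
Via Caldera: 80% × 42% = 33.6%.
Direct stake: 18% = 18%.
Total: 16% + 33.6% + 18% = 67.6%.
Rounded: 67.60%.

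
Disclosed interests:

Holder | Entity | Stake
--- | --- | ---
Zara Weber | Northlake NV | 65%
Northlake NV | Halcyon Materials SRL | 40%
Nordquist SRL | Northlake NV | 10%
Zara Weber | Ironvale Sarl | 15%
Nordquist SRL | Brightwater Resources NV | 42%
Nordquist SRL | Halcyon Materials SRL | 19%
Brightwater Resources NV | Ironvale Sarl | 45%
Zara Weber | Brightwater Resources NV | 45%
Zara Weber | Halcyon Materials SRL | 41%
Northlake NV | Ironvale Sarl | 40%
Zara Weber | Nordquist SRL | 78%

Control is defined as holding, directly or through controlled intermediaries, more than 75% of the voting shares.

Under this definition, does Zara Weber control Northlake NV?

No

Zara holds 78% of Nordquist, so Zara controls Nordquist.
Zara and Nordquist together hold 45% + 42% = 87% of Brightwater, so Zara controls Brightwater.
In Northlake, Zara's side holds only 65% + 10% = 75%, not > 75%.
So Zara does not control Northlake.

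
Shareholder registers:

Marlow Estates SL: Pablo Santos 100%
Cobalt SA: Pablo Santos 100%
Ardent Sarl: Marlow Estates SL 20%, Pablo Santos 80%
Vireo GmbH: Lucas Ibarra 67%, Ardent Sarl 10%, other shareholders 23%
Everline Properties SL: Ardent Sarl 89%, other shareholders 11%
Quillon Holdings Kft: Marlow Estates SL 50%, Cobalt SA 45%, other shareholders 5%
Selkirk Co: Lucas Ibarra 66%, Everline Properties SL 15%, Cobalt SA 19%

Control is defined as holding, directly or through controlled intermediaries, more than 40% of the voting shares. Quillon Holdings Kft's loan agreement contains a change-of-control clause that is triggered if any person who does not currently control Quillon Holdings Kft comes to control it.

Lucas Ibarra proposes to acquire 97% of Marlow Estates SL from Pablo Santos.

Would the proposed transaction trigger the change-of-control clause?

Yes

The purchase adds only to Lucas's holdings (Pablo's stake shrinks), so Lucas is the only person who could newly come to control Quillon.
Lucas holds 67% of Vireo, so Lucas controls Vireo.
Lucas holds 66% of Selkirk, so Lucas controls Selkirk.
Neither Lucas nor any entity Lucas controls holds any voting interest in Quillon.
So before the transaction, Lucas does not control Quillon.
After the purchase, Lucas holds 97% of Marlow directly, and Pablo's stake falls to 3%.
Lucas holds 97% of Marlow, so Lucas controls Marlow.
Marlow holds 50% of Quillon, so Lucas controls Quillon.
Lucas did not control Quillon before and does after, so the clause is triggered.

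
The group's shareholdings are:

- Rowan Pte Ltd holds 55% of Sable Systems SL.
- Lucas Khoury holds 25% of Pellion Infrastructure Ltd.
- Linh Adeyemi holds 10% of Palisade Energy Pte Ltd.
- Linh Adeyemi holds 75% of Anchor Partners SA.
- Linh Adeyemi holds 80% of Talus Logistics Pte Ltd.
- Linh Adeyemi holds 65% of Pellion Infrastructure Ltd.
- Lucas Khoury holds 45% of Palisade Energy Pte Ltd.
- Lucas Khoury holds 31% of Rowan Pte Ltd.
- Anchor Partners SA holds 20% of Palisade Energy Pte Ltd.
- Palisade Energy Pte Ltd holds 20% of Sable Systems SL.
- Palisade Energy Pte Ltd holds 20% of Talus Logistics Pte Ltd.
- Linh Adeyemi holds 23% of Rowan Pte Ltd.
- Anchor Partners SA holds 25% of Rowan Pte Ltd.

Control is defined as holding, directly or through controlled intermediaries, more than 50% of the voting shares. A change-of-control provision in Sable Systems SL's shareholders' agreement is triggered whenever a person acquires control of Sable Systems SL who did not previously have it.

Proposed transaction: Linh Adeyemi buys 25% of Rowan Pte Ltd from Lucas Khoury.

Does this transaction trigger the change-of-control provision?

Yes

The purchase adds only to Linh's holdings (Lucas's stake shrinks), so Linh is the only person who could newly come to control Sable.
Linh holds 75% of Anchor, so Linh controls Anchor.
Linh holds 80% of Talus, so Linh controls Talus.
Linh holds 65% of Pellion, so Linh controls Pellion.
Neither Linh nor any entity Linh controls holds any voting interest in Sable.
So before the transaction, Linh does not control Sable.
After the purchase, Linh's direct stake in Rowan rises to 23% + 25% = 48%, and Lucas's stake falls to 6%.
Linh and Anchor together hold 48% + 25% = 73% of Rowan, so Linh controls Rowan.
Rowan holds 55% of Sable, so Linh controls Sable.
Linh did not control Sable before and does after, so the clause is triggered.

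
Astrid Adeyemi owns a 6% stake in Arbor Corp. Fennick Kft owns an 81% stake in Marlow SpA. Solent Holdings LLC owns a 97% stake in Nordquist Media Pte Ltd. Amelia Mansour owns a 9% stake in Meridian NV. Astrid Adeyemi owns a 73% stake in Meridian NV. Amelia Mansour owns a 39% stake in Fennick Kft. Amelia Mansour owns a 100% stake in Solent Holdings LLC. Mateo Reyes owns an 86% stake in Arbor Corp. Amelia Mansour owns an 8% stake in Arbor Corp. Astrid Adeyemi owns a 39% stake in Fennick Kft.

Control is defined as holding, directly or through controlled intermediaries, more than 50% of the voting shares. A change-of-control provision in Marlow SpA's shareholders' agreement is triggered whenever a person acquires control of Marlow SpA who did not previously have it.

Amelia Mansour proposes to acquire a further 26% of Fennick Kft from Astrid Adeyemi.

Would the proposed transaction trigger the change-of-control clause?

Yes

The purchase adds only to Amelia's holdings (Astrid's stake shrinks), so Amelia is the only person who could newly come to control Marlow.
Amelia holds 100% of Solent, so Amelia controls Solent.
Solent holds 97% of Nordquist, so Amelia controls Nordquist.
Neither Amelia nor any entity Amelia controls holds any voting interest in Marlow.
So before the transaction, Amelia does not control Marlow.
After the purchase, Amelia's direct stake in Fennick rises to 39% + 26% = 65%, and Astrid's stake falls to 13%.
Amelia holds 65% of Fennick, so Amelia controls Fennick.
Fennick holds 81% of Marlow, so Amelia controls Marlow.
Amelia did not control Marlow before and does after, so the clause is triggered.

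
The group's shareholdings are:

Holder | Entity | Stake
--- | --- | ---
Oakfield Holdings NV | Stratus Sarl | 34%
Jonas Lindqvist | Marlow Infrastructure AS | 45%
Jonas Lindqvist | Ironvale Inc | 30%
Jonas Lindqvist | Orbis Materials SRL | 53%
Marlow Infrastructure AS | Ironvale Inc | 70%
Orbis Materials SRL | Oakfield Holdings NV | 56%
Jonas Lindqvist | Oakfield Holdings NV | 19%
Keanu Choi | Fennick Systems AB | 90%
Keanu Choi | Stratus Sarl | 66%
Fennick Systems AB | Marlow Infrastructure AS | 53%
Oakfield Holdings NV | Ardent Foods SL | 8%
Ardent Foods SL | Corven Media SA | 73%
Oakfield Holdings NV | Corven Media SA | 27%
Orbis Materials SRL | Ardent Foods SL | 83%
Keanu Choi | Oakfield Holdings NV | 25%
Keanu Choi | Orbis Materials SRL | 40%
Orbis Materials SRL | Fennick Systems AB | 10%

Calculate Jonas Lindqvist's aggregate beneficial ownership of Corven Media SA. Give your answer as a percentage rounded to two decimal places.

48.10%

Jonas reaches Corven along 5 paths.
Via Orbis → Ardent: 53% × 83% × 73% = 32.1127%.
Via Orbis → Oakfield → Ardent: 53% × 56% × 8% × 73% = 1.733312%.
Via Oakfield → Ardent: 19% × 8% × 73% = 1.1096%.
Via Orbis → Oakfield: 53% × 56% × 27% = 8.0136%.
Via Oakfield: 19% × 27% = 5.13%.
Total: 32.1127% + 1.733312% + 1.1096% + 8.0136% + 5.13% = 48.099212%.
Rounded: 48.10%.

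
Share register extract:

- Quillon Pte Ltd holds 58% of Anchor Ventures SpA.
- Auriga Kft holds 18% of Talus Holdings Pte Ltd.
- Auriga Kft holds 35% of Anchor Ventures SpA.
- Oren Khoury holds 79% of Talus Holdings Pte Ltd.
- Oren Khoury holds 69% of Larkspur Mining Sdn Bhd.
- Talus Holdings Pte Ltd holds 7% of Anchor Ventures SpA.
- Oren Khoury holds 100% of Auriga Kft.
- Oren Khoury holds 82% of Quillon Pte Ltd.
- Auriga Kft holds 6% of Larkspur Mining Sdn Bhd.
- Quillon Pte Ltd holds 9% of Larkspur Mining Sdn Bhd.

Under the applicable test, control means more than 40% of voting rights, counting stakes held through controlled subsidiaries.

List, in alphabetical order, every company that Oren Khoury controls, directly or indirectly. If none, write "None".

Oren holds 100% of Auriga, so Oren controls Auriga.
Oren holds 82% of Quillon, so Oren controls Quillon.
Auriga and Quillon and Oren together hold 6% + 9% + 69% = 84% of Larkspur, so Oren controls Larkspur.
Auriga and Oren together hold 18% + 79% = 97% of Talus, so Oren controls Talus.
Quillon and Talus and Auriga together hold 58% + 7% + 35% = 100% of Anchor, so Oren controls Anchor.

Anchor Ventures SpA, Auriga Kft, Larkspur Mining Sdn Bhd, Quillon Pte Ltd, Talus Holdings Pte Ltd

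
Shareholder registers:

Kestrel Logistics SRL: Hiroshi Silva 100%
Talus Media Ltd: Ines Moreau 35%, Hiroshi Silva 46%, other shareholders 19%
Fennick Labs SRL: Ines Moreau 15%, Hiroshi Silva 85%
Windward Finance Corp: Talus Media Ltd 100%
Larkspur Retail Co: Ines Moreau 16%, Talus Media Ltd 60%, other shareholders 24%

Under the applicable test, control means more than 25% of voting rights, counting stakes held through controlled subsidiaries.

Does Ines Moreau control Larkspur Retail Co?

Yes

Ines holds 35% of Talus, so Ines controls Talus.
Ines and Talus together hold 16% + 60% = 76% of Larkspur, so Ines controls Larkspur.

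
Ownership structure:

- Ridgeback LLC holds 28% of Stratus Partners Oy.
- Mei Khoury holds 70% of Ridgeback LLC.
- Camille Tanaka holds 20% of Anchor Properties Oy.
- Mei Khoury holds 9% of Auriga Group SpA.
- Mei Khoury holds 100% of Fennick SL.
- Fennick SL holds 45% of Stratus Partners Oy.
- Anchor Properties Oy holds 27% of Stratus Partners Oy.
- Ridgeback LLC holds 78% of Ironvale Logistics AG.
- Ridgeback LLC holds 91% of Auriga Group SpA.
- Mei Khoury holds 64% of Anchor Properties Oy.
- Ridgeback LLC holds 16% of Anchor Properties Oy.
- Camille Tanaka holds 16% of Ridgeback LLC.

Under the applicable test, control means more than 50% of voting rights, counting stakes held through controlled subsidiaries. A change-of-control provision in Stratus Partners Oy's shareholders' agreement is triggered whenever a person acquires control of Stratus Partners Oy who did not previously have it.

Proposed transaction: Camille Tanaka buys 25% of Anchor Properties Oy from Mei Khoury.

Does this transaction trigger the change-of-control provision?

The purchase adds only to Camille's holdings (Mei's stake shrinks), so Camille is the only person who could newly come to control Stratus.
Camille's largest direct stake is 20% in Anchor, which does not meet the threshold, so Camille controls no company.
Neither Camille nor any entity Camille controls holds any voting interest in Stratus.
So before the transaction, Camille does not control Stratus.
After the purchase, Camille's direct stake in Anchor rises to 20% + 25% = 45%, and Mei's stake falls to 39%.
Camille's side now holds 45% of Anchor, not > 50%, so Camille still does not control Anchor.
After the transaction, neither Camille nor any entity Camille controls holds a voting interest in Stratus, so Camille still does not control it.
No new person acquires control, so the clause is not triggered.

No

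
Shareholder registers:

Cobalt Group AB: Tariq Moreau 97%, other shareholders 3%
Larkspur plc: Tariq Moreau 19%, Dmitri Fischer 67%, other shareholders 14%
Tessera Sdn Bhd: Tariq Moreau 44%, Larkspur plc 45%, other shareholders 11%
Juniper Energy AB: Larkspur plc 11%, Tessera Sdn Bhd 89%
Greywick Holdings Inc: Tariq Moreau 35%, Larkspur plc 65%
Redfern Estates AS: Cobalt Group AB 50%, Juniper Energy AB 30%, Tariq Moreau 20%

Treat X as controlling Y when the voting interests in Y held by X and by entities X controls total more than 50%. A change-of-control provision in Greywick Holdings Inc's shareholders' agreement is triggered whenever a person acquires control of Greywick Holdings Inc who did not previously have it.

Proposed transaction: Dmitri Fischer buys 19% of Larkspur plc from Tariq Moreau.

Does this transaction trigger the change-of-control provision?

The purchase adds only to Dmitri's holdings (Tariq's stake shrinks), so Dmitri is the only person who could newly come to control Greywick.
Dmitri holds 67% of Larkspur, so Dmitri controls Larkspur.
Larkspur holds 65% of Greywick, so Dmitri controls Greywick.
So Dmitri already controls Greywick before the transaction.
After the purchase, Dmitri's direct stake in Larkspur rises to 67% + 19% = 86%, and Tariq's stake falls to 0%.
Dmitri controlled Greywick already, so this is not a new person acquiring control; every other person's position is unchanged or reduced.
No new person acquires control, so the clause is not triggered.

No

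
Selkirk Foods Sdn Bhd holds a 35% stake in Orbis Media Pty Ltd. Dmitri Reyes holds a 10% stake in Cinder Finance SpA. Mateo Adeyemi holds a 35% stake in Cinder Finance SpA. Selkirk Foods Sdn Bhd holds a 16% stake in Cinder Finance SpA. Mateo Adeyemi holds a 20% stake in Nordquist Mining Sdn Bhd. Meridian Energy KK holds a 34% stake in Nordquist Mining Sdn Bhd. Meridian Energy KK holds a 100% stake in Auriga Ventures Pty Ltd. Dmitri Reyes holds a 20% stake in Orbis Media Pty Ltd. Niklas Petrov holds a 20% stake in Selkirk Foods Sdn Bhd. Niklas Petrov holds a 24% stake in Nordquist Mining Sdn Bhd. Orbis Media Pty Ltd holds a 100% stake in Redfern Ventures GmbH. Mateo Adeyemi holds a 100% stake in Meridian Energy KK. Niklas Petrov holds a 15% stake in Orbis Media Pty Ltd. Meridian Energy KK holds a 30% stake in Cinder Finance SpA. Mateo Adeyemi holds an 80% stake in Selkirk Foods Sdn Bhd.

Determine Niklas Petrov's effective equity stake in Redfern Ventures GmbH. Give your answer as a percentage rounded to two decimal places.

22.00%

Niklas reaches Redfern along 2 paths.
Via Selkirk → Orbis: 20% × 35% × 100% = 7%.
Via Orbis: 15% × 100% = 15%.
Total: 7% + 15% = 22%.
Rounded: 22.00%.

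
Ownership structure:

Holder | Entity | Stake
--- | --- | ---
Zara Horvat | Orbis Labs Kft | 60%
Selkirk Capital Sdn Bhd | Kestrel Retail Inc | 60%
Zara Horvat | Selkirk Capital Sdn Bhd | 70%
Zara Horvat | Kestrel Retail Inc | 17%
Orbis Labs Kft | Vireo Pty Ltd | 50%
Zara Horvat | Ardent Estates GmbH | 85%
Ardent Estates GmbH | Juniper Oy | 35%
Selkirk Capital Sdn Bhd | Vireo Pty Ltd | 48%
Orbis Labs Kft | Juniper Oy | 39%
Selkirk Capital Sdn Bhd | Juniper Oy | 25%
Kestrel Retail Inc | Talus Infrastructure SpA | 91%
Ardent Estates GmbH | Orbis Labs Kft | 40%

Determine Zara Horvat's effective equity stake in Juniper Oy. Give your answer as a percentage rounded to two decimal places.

83.91%

Zara reaches Juniper along 4 paths.
Via Selkirk: 70% × 25% = 17.5%.
Via Orbis: 60% × 39% = 23.4%.
Via Ardent → Orbis: 85% × 40% × 39% = 13.26%.
Via Ardent: 85% × 35% = 29.75%.
Total: 17.5% + 23.4% + 13.26% + 29.75% = 83.91%.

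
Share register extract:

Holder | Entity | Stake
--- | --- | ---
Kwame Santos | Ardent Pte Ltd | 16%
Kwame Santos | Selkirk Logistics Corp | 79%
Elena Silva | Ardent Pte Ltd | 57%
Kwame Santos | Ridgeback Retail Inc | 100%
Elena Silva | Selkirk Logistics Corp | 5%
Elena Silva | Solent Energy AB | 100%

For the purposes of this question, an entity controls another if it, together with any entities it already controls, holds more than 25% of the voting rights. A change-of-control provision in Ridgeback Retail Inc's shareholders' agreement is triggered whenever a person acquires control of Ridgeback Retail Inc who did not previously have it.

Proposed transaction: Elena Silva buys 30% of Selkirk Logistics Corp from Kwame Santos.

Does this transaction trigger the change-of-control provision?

The purchase adds only to Elena's holdings (Kwame's stake shrinks), so Elena is the only person who could newly come to control Ridgeback.
Elena holds 57% of Ardent, so Elena controls Ardent.
Elena holds 100% of Solent, so Elena controls Solent.
Neither Elena nor any entity Elena controls holds any voting interest in Ridgeback.
So before the transaction, Elena does not control Ridgeback.
After the purchase, Elena's direct stake in Selkirk rises to 5% + 30% = 35%, and Kwame's stake falls to 49%.
Elena holds 35% of Selkirk, so Elena controls Selkirk.
After the transaction, neither Elena nor any entity Elena controls holds a voting interest in Ridgeback, so Elena still does not control it.
No new person acquires control, so the clause is not triggered.

No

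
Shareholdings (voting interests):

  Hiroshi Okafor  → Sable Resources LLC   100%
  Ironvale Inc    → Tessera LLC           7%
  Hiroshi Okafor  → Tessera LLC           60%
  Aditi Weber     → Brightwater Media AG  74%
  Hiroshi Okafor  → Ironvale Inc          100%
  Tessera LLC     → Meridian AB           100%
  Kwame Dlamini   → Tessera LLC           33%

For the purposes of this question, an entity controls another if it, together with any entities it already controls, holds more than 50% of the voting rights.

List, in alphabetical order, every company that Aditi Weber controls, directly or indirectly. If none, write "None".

Aditi holds 74% of Brightwater, so Aditi controls Brightwater.
No other company's threshold is met.

Brightwater Media AG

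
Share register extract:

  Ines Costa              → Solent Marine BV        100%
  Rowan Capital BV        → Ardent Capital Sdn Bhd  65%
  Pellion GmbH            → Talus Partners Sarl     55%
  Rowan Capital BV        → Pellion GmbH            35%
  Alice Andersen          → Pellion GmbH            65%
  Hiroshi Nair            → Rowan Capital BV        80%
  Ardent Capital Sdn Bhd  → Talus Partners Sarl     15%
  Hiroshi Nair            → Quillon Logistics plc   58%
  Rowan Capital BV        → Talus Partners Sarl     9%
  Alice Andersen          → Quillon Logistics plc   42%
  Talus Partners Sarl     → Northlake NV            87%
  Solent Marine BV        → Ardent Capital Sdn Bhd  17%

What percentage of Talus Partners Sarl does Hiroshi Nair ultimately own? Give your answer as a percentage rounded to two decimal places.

Hiroshi reaches Talus along 3 paths.
Via Rowan → Pellion: 80% × 35% × 55% = 15.4%.
Via Rowan: 80% × 9% = 7.2%.
Via Rowan → Ardent: 80% × 65% × 15% = 7.8%.
Total: 15.4% + 7.2% + 7.8% = 30.4%.
Rounded: 30.40%.

30.40%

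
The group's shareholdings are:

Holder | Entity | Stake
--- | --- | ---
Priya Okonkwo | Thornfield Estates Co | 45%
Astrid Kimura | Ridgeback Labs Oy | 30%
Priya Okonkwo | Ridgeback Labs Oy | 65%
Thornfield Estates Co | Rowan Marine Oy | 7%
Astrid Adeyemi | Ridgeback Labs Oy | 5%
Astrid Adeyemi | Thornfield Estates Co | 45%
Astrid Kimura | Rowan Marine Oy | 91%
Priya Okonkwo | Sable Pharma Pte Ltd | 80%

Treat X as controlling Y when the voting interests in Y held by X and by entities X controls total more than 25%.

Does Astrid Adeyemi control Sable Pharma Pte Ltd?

No

Astrid Adeyemi holds 45% of Thornfield, so Astrid Adeyemi controls Thornfield.
Neither Astrid Adeyemi nor any entity Astrid Adeyemi controls holds any voting interest in Sable.
So Astrid Adeyemi does not control Sable.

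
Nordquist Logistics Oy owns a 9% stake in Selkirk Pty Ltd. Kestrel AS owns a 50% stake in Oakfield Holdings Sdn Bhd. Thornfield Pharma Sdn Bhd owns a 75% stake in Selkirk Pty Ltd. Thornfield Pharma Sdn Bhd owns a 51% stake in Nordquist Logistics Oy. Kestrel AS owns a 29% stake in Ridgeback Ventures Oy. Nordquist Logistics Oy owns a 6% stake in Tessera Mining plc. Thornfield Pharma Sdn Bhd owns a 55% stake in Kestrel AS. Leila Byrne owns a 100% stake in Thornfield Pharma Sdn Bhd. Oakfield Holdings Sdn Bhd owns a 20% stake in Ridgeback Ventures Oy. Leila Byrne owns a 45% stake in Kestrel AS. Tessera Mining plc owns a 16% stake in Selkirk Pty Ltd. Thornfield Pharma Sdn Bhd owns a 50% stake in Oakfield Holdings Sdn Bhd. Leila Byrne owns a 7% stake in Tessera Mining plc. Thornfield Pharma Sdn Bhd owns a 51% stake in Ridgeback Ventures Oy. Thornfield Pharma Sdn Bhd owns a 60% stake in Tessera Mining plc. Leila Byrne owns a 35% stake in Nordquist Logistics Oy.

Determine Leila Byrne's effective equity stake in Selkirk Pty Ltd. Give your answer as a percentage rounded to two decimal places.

94.29%

Leila reaches Selkirk along 7 paths.
Via Thornfield → Nordquist: 100% × 51% × 9% = 4.59%.
Via Nordquist: 35% × 9% = 3.15%.
Via Thornfield → Nordquist → Tessera: 100% × 51% × 6% × 16% = 0.4896%.
Via Nordquist → Tessera: 35% × 6% × 16% = 0.336%.
Via Thornfield → Tessera: 100% × 60% × 16% = 9.6%.
Via Tessera: 7% × 16% = 1.12%.
Via Thornfield: 100% × 75% = 75%.
Total: 4.59% + 3.15% + 0.4896% + 0.336% + 9.6% + 1.12% + 75% = 94.2856%.
Rounded: 94.29%.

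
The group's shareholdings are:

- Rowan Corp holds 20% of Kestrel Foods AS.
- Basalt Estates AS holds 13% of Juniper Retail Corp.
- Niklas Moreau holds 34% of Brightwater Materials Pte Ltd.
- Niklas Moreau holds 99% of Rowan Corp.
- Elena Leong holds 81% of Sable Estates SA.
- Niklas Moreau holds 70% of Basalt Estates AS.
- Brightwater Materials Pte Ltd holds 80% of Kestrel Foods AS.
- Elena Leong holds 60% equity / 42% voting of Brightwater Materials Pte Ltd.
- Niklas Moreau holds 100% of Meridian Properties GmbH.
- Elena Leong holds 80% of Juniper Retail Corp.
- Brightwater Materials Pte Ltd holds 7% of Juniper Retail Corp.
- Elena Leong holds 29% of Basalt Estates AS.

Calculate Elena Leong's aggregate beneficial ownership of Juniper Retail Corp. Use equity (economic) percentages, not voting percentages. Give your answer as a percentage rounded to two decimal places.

87.97%

Elena reaches Juniper along 3 paths.
Via Brightwater: 60% × 7% = 4.2%.
Via Basalt: 29% × 13% = 3.77%.
Direct stake: 80% = 80%.
Total: 4.2% + 3.77% + 80% = 87.97%.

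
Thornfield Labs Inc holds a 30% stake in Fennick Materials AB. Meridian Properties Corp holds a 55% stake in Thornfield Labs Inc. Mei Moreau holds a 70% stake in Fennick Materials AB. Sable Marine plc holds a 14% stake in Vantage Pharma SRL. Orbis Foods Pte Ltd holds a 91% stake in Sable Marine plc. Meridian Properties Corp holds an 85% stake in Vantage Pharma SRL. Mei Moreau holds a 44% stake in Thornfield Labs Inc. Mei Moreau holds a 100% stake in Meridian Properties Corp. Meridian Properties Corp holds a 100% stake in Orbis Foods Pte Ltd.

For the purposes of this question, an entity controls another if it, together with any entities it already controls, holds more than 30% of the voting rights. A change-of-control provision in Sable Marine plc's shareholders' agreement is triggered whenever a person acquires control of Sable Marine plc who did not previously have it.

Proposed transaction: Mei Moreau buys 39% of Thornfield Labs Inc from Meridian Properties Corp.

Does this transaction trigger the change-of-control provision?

No

The purchase adds only to Mei's holdings (Meridian's stake shrinks), so Mei is the only person who could newly come to control Sable.
Mei holds 100% of Meridian, so Mei controls Meridian.
Meridian holds 100% of Orbis, so Mei controls Orbis.
Orbis holds 91% of Sable, so Mei controls Sable.
So Mei already controls Sable before the transaction.
After the purchase, Mei's direct stake in Thornfield rises to 44% + 39% = 83%, and Meridian's stake falls to 16%.
Mei controlled Sable already, so this is not a new person acquiring control; every other person's position is unchanged or reduced.
No new person acquires control, so the clause is not triggered.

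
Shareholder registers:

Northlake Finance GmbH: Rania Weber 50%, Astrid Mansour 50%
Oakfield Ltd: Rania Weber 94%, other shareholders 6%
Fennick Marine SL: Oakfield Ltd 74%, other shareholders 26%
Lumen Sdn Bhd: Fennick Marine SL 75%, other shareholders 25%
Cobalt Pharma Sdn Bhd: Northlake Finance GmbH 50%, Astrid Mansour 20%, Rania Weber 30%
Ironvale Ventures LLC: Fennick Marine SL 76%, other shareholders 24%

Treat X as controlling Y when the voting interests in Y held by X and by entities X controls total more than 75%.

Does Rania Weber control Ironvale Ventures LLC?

No

Rania holds 94% of Oakfield, so Rania controls Oakfield.
Neither Rania nor any entity Rania controls holds any voting interest in Ironvale.
So Rania does not control Ironvale.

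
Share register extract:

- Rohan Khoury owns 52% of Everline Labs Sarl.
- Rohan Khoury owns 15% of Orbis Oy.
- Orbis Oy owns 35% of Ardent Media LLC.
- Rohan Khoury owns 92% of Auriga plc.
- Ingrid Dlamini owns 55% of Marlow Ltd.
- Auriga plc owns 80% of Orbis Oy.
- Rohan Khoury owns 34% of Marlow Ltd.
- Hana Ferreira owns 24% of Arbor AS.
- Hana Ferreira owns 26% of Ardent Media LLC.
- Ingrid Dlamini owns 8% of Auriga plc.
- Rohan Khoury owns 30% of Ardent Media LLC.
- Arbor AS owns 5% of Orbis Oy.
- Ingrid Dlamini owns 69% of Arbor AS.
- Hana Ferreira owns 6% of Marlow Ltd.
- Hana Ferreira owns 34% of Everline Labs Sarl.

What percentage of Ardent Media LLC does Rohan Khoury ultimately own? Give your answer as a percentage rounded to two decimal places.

Rohan reaches Ardent along 3 paths.
Via Orbis: 15% × 35% = 5.25%.
Via Auriga → Orbis: 92% × 80% × 35% = 25.76%.
Direct stake: 30% = 30%.
Total: 5.25% + 25.76% + 30% = 61.01%.

61.01%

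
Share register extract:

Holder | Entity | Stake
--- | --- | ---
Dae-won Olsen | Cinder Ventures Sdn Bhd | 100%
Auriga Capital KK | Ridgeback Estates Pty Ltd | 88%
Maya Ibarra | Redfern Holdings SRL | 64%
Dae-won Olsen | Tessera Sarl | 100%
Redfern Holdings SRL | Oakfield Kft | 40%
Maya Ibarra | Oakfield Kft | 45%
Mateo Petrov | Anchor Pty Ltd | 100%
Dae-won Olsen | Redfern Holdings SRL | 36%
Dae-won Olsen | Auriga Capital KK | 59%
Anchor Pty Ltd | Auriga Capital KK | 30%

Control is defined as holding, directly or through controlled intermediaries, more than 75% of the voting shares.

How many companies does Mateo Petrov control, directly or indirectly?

1

Mateo holds 100% of Anchor, so Mateo controls Anchor.
No other company's threshold is met.
Mateo controls 1 company.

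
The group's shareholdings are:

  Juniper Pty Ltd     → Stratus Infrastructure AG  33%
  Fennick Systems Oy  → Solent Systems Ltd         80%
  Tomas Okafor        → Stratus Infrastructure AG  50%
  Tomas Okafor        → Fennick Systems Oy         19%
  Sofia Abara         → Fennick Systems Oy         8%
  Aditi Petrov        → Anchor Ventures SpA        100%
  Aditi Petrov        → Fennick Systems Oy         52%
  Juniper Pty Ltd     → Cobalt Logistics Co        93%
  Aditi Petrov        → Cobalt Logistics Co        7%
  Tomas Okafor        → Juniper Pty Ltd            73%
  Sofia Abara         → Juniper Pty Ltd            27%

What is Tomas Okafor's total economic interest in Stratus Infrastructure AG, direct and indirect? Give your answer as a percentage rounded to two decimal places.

74.09%

Tomas reaches Stratus along 2 paths.
Direct stake: 50% = 50%.
Via Juniper: 73% × 33% = 24.09%.
Total: 50% + 24.09% = 74.09%.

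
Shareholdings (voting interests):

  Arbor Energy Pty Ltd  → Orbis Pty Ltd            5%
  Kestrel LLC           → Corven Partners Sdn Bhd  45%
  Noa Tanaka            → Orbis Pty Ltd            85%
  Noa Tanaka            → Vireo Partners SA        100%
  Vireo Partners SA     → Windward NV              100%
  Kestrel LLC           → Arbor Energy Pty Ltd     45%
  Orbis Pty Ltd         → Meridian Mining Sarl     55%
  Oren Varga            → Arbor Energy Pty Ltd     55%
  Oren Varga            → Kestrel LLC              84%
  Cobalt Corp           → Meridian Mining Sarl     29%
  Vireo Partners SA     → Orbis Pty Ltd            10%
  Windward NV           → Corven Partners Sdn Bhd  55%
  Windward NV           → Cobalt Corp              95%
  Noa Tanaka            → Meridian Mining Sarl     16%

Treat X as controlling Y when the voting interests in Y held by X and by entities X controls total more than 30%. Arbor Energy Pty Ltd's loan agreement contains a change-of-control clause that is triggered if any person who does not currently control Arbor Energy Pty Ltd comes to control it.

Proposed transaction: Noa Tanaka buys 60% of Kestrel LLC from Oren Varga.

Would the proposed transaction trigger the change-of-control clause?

Yes

The purchase adds only to Noa's holdings (Oren's stake shrinks), so Noa is the only person who could newly come to control Arbor.
Noa holds 100% of Vireo, so Noa controls Vireo.
Vireo holds 100% of Windward, so Noa controls Windward.
Noa and Vireo together hold 85% + 10% = 95% of Orbis, so Noa controls Orbis.
Windward holds 95% of Cobalt, so Noa controls Cobalt.
Windward holds 55% of Corven, so Noa controls Corven.
Orbis and Noa and Cobalt together hold 55% + 16% + 29% = 100% of Meridian, so Noa controls Meridian.
Neither Noa nor any entity Noa controls holds any voting interest in Arbor.
So before the transaction, Noa does not control Arbor.
After the purchase, Noa holds 60% of Kestrel directly, and Oren's stake falls to 24%.
Noa holds 60% of Kestrel, so Noa controls Kestrel.
Kestrel holds 45% of Arbor, so Noa controls Arbor.
Noa did not control Arbor before and does after, so the clause is triggered.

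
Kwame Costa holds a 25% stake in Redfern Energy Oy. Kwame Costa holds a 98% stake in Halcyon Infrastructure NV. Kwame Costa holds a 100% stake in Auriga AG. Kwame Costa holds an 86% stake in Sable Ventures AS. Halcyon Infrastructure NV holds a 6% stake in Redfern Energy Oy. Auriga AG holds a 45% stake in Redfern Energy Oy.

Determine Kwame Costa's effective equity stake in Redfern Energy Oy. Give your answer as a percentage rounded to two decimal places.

75.88%

Kwame reaches Redfern along 3 paths.
Direct stake: 25% = 25%.
Via Auriga: 100% × 45% = 45%.
Via Halcyon: 98% × 6% = 5.88%.
Total: 25% + 45% + 5.88% = 75.88%.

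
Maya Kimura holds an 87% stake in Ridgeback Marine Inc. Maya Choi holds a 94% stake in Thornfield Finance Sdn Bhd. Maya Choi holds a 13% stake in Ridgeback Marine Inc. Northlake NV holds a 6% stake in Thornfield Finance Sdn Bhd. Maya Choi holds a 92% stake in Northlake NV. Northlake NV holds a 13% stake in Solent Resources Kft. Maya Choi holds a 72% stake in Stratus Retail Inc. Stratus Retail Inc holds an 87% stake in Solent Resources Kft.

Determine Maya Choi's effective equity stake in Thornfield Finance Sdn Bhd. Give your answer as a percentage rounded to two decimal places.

Maya Choi reaches Thornfield along 2 paths.
Via Northlake: 92% × 6% = 5.52%.
Direct stake: 94% = 94%.
Total: 5.52% + 94% = 99.52%.

99.52%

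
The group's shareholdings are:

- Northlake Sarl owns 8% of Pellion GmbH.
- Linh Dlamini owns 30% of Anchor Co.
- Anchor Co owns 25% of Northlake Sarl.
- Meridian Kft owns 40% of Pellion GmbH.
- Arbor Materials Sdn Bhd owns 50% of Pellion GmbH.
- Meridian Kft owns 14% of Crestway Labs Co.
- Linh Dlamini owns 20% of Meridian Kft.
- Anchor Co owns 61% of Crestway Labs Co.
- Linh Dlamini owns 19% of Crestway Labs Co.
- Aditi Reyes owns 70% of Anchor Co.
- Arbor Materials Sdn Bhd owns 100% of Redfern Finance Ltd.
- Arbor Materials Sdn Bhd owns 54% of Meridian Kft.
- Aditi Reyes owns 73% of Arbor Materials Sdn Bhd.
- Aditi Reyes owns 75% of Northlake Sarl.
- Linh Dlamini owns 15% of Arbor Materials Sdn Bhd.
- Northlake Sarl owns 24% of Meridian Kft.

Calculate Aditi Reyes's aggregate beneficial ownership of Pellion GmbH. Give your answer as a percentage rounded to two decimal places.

68.55%

Aditi reaches Pellion along 6 paths.
Via Anchor → Northlake: 70% × 25% × 8% = 1.4%.
Via Northlake: 75% × 8% = 6%.
Via Arbor → Meridian: 73% × 54% × 40% = 15.768%.
Via Anchor → Northlake → Meridian: 70% × 25% × 24% × 40% = 1.68%.
Via Northlake → Meridian: 75% × 24% × 40% = 7.2%.
Via Arbor: 73% × 50% = 36.5%.
Total: 1.4% + 6% + 15.768% + 1.68% + 7.2% + 36.5% = 68.548%.
Rounded: 68.55%.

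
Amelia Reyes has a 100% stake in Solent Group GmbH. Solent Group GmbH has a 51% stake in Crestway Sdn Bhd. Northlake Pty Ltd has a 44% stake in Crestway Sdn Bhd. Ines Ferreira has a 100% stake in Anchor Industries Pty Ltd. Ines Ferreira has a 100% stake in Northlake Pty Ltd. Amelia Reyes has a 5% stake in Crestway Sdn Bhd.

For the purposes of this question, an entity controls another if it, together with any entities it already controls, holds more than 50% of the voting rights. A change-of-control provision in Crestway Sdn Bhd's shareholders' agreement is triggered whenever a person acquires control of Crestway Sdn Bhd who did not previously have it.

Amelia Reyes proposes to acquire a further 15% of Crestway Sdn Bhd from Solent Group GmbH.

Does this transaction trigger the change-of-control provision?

No

The purchase adds only to Amelia's holdings (Solent's stake shrinks), so Amelia is the only person who could newly come to control Crestway.
Amelia holds 100% of Solent, so Amelia controls Solent.
Solent and Amelia together hold 51% + 5% = 56% of Crestway, so Amelia controls Crestway.
So Amelia already controls Crestway before the transaction.
After the purchase, Amelia's direct stake in Crestway rises to 5% + 15% = 20%, and Solent's stake falls to 36%.
Amelia controlled Crestway already, so this is not a new person acquiring control; every other person's position is unchanged or reduced.
No new person acquires control, so the clause is not triggered.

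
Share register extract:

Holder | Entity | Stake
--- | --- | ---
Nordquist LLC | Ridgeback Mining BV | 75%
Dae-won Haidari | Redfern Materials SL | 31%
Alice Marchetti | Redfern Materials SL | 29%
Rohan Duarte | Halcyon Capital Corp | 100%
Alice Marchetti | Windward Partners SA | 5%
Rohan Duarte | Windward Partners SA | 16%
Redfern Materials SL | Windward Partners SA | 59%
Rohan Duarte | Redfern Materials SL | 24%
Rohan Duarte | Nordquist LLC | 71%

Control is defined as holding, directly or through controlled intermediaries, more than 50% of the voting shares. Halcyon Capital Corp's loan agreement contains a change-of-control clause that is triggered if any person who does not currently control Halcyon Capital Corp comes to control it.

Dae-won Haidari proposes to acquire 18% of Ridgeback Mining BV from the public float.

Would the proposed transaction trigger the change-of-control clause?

No

The purchase changes only Dae-won's holdings, so Dae-won is the only person who could newly come to control Halcyon.
Dae-won's largest direct stake is 31% in Redfern, which does not meet the threshold, so Dae-won controls no company.
Neither Dae-won nor any entity Dae-won controls holds any voting interest in Halcyon.
So before the transaction, Dae-won does not control Halcyon.
After the purchase, Dae-won holds 18% of Ridgeback directly.
Dae-won's side now holds 18% of Ridgeback, not > 50%, so Dae-won still does not control Ridgeback.
After the transaction, neither Dae-won nor any entity Dae-won controls holds a voting interest in Halcyon, so Dae-won still does not control it.
No new person acquires control, so the clause is not triggered.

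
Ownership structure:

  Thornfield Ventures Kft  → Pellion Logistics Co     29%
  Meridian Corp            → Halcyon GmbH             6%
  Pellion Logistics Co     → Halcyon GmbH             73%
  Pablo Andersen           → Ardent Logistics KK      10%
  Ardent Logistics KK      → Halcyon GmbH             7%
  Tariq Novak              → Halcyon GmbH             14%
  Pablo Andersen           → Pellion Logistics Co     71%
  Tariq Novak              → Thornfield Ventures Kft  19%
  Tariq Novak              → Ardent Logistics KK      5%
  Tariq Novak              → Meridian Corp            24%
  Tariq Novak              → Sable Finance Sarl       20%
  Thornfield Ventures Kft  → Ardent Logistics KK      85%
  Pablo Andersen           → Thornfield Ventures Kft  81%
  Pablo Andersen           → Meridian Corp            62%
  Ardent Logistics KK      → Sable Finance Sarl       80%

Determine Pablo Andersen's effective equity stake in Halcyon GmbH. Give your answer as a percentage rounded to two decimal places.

78.22%

Pablo reaches Halcyon along 5 paths.
Via Ardent: 10% × 7% = 0.7%.
Via Thornfield → Ardent: 81% × 85% × 7% = 4.8195%.
Via Pellion: 71% × 73% = 51.83%.
Via Thornfield → Pellion: 81% × 29% × 73% = 17.1477%.
Via Meridian: 62% × 6% = 3.72%.
Total: 0.7% + 4.8195% + 51.83% + 17.1477% + 3.72% = 78.2172%.
Rounded: 78.22%.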